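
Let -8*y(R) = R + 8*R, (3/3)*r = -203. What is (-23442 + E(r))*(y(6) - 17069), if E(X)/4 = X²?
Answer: -4828817191/2 ≈ -2.4144e+9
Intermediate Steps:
r = -203
y(R) = -9*R/8 (y(R) = -(R + 8*R)/8 = -9*R/8)
E(X) = 4*X²
(-23442 + E(r))*(y(6) - 17069) = (-23442 + 4*(-203)²)*(-9/8*6 - 17069) = (-23442 + 4*41209)*(-27/4 - 17069) = (-23442 + 164836)*(-68303/4) = 141394*(-68303/4) = -4828817191/2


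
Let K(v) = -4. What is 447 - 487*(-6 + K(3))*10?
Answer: 49147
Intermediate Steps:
447 - 487*(-6 + K(3))*10 = 447 - 487*(-6 - 4)*10 = 447 - (-4870)*10 = 447 - 487*(-100) = 447 + 48700 = 49147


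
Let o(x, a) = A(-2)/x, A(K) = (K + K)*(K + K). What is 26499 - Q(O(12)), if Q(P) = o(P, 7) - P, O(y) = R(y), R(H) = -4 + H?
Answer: 26505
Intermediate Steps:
A(K) = 4*K² (A(K) = (2*K)*(2*K) = 4*K²)
o(x, a) = 16/x (o(x, a) = (4*(-2)²)/x = (4*4)/x = 16/x)
O(y) = -4 + y
Q(P) = -P + 16/P (Q(P) = 16/P - P = -P + 16/P)
26499 - Q(O(12)) = 26499 - (-(-4 + 12) + 16/(-4 + 12)) = 26499 - (-1*8 + 16/8) = 26499 - (-8 + 16*(⅛)) = 26499 - (-8 + 2) = 26499 - 1*(-6) = 26499 + 6 = 26505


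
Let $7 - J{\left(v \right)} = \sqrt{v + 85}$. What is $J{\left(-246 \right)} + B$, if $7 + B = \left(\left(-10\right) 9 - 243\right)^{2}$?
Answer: $110889 - i \sqrt{161} \approx 1.1089 \cdot 10^{5} - 12.689 i$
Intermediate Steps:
$J{\left(v \right)} = 7 - \sqrt{85 + v}$ ($J{\left(v \right)} = 7 - \sqrt{v + 85} = 7 - \sqrt{85 + v}$)
$B = 110882$ ($B = -7 + \left(\left(-10\right) 9 - 243\right)^{2} = -7 + \left(-90 - 243\right)^{2} = -7 + \left(-333\right)^{2} = -7 + 110889 = 110882$)
$J{\left(-246 \right)} + B = \left(7 - \sqrt{85 - 246}\right) + 110882 = \left(7 - \sqrt{-161}\right) + 110882 = \left(7 - i \sqrt{161}\right) + 110882 = 110889 - i \sqrt{161}$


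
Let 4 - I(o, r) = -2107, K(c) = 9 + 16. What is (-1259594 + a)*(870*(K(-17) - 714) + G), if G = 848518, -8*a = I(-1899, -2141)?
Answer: -313815478368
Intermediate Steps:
K(c) = 25
I(o, r) = 2111 (I(o, r) = 4 - 1*(-2107) = 4 + 2107 = 2111)
a = -2111/8 (a = -⅛*2111 = -2111/8 ≈ -263.88)
(-1259594 + a)*(870*(K(-17) - 714) + G) = (-1259594 - 2111/8)*(870*(25 - 714) + 848518) = -10078863*(870*(-689) + 848518)/8 = -10078863*(-599430 + 848518)/8 = -10078863/8*249088 = -313815478368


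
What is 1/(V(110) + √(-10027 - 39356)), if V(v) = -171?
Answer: -19/8736 - I*√5487/26208 ≈ -0.0021749 - 0.0028264*I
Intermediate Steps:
1/(V(110) + √(-10027 - 39356)) = 1/(-171 + √(-10027 - 39356)) = 1/(-171 + √(-49383)) = 1/(-171 + 3*I*√5487)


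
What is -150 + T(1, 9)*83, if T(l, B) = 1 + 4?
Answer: 265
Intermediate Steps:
T(l, B) = 5
-150 + T(1, 9)*83 = -150 + 5*83 = -150 + 415 = 265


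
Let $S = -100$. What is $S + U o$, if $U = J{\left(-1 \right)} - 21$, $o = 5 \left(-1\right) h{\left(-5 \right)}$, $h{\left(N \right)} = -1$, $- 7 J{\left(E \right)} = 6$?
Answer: $- \frac{1465}{7} \approx -209.29$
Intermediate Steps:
$J{\left(E \right)} = - \frac{6}{7}$ ($J{\left(E \right)} = \left(- \frac{1}{7}\right) 6 = - \frac{6}{7}$)
$o = 5$ ($o = 5 \left(-1\right) \left(-1\right) = \left(-5\right) \left(-1\right) = 5$)
$U = - \frac{153}{7}$ ($U = - \frac{6}{7} - 21 = - \frac{153}{7} \approx -21.857$)
$S + U o = -100 - \frac{765}{7} = - \frac{1465}{7}$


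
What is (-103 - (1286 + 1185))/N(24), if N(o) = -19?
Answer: 2574/19 ≈ 135.47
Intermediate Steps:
(-103 - (1286 + 1185))/N(24) = (-103 - (1286 + 1185))/(-19) = (-103 - 1*2471)*(-1/19) = (-103 - 2471)*(-1/19) = -2574*(-1/19) = 2574/19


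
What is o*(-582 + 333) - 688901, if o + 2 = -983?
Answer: -443636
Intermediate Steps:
o = -985 (o = -2 - 983 = -985)
o*(-582 + 333) - 688901 = -985*(-582 + 333) - 688901 = -985*(-249) - 688901 = 245265 - 688901 = -443636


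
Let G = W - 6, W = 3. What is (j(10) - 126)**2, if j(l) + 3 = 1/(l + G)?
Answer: 813604/49 ≈ 16604.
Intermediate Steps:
G = -3 (G = 3 - 6 = -3)
j(l) = -3 + 1/(-3 + l) (j(l) = -3 + 1/(l - 3) = -3 + 1/(-3 + l))
(j(10) - 126)**2 = ((10 - 3*10)/(-3 + 10) - 126)**2 = ((10 - 30)/7 - 126)**2 = ((1/7)*(-20) - 126)**2 = (-20/7 - 126)**2 = (-902/7)**2 = 813604/49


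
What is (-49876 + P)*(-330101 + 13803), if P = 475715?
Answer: -134692024022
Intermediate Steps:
(-49876 + P)*(-330101 + 13803) = (-49876 + 475715)*(-330101 + 13803) = 425839*(-316298) = -134692024022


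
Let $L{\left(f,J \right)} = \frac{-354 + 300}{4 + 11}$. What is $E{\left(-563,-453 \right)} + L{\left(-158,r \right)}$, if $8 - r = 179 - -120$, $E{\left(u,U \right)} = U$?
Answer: $- \frac{2283}{5} \approx -456.6$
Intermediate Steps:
$r = -291$ ($r = 8 - \left(179 - -120\right) = 8 - \left(179 + 120\right) = 8 - 299 = -291$)
$L{\left(f,J \right)} = - \frac{18}{5}$ ($L{\left(f,J \right)} = - \frac{54}{15} = \left(-54\right) \frac{1}{15} = - \frac{18}{5}$)
$E{\left(-563,-453 \right)} + L{\left(-158,r \right)} = -453 - \frac{18}{5} = - \frac{2283}{5}$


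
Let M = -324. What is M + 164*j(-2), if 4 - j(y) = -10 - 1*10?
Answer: 3612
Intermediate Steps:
j(y) = 24 (j(y) = 4 - (-10 - 1*10) = 4 - (-10 - 10) = 4 - 1*(-20) = 4 + 20 = 24)
M + 164*j(-2) = -324 + 164*24 = -324 + 3936 = 3612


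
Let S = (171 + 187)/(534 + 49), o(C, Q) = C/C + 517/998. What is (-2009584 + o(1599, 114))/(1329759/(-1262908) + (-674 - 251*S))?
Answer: 738323430624611194/304643108716603 ≈ 2423.6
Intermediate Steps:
o(C, Q) = 1515/998 (o(C, Q) = 1 + 517*(1/998) = 1 + 517/998 = 1515/998)
S = 358/583 ≈ 0.61407
(-2009584 + o(1599, 114))/(1329759/(-1262908) + (-674 - 251*S)) = (-2009584 + 1515/998)/(1329759/(-1262908) + (-674 - 251*358/583)) = -2005563317/(998*(1329759*(-1/1262908) + (-674 - 89858/583))) = -2005563317/(998*(-1329759/1262908 - 482800/583)) = -2005563317/(998*(-610507231897/736275364)) = -2005563317/998*(-736275364/610507231897) = 738323430624611194/304643108716603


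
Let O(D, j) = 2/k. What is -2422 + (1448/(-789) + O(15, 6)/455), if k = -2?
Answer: -870145519/358995 ≈ -2423.8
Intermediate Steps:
O(D, j) = -1 (O(D, j) = 2/(-2) = 2*(-½) = -1)
-2422 + (1448/(-789) + O(15, 6)/455) = -2422 + (1448/(-789) - 1/455) = -2422 + (1448*(-1/789) - 1*1/455) = -2422 + (-1448/789 - 1/455) = -2422 - 659629/358995 = -870145519/358995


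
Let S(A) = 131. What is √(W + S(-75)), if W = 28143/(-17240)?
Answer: √9612580070/8620 ≈ 11.374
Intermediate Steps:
W = -28143/17240 (W = 28143*(-1/17240) = -28143/17240 ≈ -1.6324)
√(W + S(-75)) = √(-28143/17240 + 131) = √(2230297/17240) = √9612580070/8620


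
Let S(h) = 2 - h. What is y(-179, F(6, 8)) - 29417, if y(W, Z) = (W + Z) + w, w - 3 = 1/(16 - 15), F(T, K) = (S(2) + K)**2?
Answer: -29528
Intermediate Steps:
F(T, K) = K**2 (F(T, K) = ((2 - 1*2) + K)**2 = ((2 - 2) + K)**2 = (0 + K)**2 = K**2)
w = 4 (w = 3 + 1/(16 - 15) = 3 + 1/1 = 3 + 1 = 4)
y(W, Z) = 4 + W + Z (y(W, Z) = (W + Z) + 4 = 4 + W + Z)
y(-179, F(6, 8)) - 29417 = (4 - 179 + 8**2) - 29417 = (4 - 179 + 64) - 29417 = -111 - 29417 = -29528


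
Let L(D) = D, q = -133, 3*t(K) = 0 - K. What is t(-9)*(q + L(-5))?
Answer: -414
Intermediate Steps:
t(K) = -K/3 (t(K) = (0 - K)/3 = (-K)/3 = -K/3)
t(-9)*(q + L(-5)) = (-⅓*(-9))*(-133 - 5) = 3*(-138) = -414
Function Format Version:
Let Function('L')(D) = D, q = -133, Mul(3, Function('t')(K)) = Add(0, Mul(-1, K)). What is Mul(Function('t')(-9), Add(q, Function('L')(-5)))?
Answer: -414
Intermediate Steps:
Function('t')(K) = Mul(Rational(-1, 3), K) (Function('t')(K) = Mul(Rational(1, 3), Add(0, Mul(-1, K))) = Mul(Rational(1, 3), Mul(-1, K)) = Mul(Rational(-1, 3), K))
Mul(Function('t')(-9), Add(q, Function('L')(-5))) = Mul(Mul(Rational(-1, 3), -9), Add(-133, -5)) = Mul(3, -138) = -414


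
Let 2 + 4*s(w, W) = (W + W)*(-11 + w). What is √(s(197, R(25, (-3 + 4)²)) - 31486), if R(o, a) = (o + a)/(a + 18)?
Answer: I*√45282738/38 ≈ 177.09*I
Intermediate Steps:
R(o, a) = (a + o)/(18 + a)
s(w, W) = -½ + W*(-11 + w)/2 (s(w, W) = -½ + ((W + W)*(-11 + w))/4 = -½ + ((2*W)*(-11 + w))/4 = -½ + (2*W*(-11 + w))/4 = -½ + W*(-11 + w)/2)
√(s(197, R(25, (-3 + 4)²)) - 31486) = √((-½ - 11*((-3 + 4)² + 25)/(2*(18 + (-3 + 4)²)) + (½)*(((-3 + 4)² + 25)/(18 + (-3 + 4)²))*197) - 31486) = √((-½ - 11*(1² + 25)/(2*(18 + 1²)) + (½)*((1² + 25)/(18 + 1²))*197) - 31486) = √((-½ - 11*(1 + 25)/(2*(18 + 1)) + (½)*((1 + 25)/(18 + 1))*197) - 31486) = √((-½ - 11*26/(2*19) + (½)*(26/19)*197) - 31486) = √((-½ - 11*26/38 + (½)*((1/19)*26)*197) - 31486) = √((-½ - 11/2*26/19 + (½)*(26/19)*197) - 31486) = √((-½ - 143/19 + 2561/19) - 31486) = √(4817/38 - 31486) = √(-1191651/38) = I*√45282738/38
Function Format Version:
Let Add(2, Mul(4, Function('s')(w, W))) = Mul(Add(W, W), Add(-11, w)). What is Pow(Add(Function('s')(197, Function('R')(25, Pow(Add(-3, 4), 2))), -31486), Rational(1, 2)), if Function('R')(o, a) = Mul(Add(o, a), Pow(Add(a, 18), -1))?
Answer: Mul(Rational(1, 38), I, Pow(45282738, Rational(1, 2))) ≈ Mul(177.09, I)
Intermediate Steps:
Function('R')(o, a) = Mul(Pow(Add(18, a), -1), Add(a, o)) (Function('R')(o, a) = Mul(Add(a, o), Pow(Add(18, a), -1)) = Mul(Pow(Add(18, a), -1), Add(a, o)))
Function('s')(w, W) = Add(Rational(-1, 2), Mul(Rational(1, 2), W, Add(-11, w))) (Function('s')(w, W) = Add(Rational(-1, 2), Mul(Rational(1, 4), Mul(Add(W, W), Add(-11, w)))) = Add(Rational(-1, 2), Mul(Rational(1, 4), Mul(Mul(2, W), Add(-11, w)))) = Add(Rational(-1, 2), Mul(Rational(1, 4), Mul(2, W, Add(-11, w)))) = Add(Rational(-1, 2), Mul(Rational(1, 2), W, Add(-11, w))))
Pow(Add(Function('s')(197, Function('R')(25, Pow(Add(-3, 4), 2))), -31486), Rational(1, 2)) = Pow(Add(Add(Rational(-1, 2), Mul(Rational(-11, 2), Mul(Pow(Add(18, Pow(Add(-3, 4), 2)), -1), Add(Pow(Add(-3, 4), 2), 25))), Mul(Rational(1, 2), Mul(Pow(Add(18, Pow(Add(-3, 4), 2)), -1), Add(Pow(Add(-3, 4), 2), 25)), 197)), -31486), Rational(1, 2)) = Pow(Add(Add(Rational(-1, 2), Mul(Rational(-11, 2), Mul(Pow(Add(18, Pow(1, 2)), -1), Add(Pow(1, 2), 25))), Mul(Rational(1, 2), Mul(Pow(Add(18, Pow(1, 2)), -1), Add(Pow(1, 2), 25)), 197)), -31486), Rational(1, 2)) = Pow(Add(Add(Rational(-1, 2), Mul(Rational(-11, 2), Mul(Pow(Add(18, 1), -1), Add(1, 25))), Mul(Rational(1, 2), Mul(Pow(Add(18, 1), -1), Add(1, 25)), 197)), -31486), Rational(1, 2)) = Pow(Add(Add(Rational(-1, 2), Mul(Rational(-11, 2), Mul(Pow(19, -1), 26)), Mul(Rational(1, 2), Mul(Pow(19, -1), 26), 197)), -31486), Rational(1, 2)) = Pow(Add(Add(Rational(-1, 2), Mul(Rational(-11, 2), Mul(Rational(1, 19), 26)), Mul(Rational(1, 2), Mul(Rational(1, 19), 26), 197)), -31486), Rational(1, 2)) = Pow(Add(Add(Rational(-1, 2), Mul(Rational(-11, 2), Rational(26, 19)), Mul(Rational(1, 2), Rational(26, 19), 197)), -31486), Rational(1, 2)) = Pow(Add(Add(Rational(-1, 2), Rational(-143, 19), Rational(2561, 19)), -31486), Rational(1, 2)) = Pow(Add(Rational(4817, 38), -31486), Rational(1, 2)) = Pow(Rational(-1191651, 38), Rational(1, 2)) = Mul(Rational(1, 38), I, Pow(45282738, Rational(1, 2)))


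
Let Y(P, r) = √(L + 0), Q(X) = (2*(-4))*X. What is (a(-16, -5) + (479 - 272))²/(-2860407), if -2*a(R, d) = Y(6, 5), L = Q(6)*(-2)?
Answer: -14291/953469 + 92*√6/317823 ≈ -0.014279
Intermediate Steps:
Q(X) = -8*X
L = 96 (L = -8*6*(-2) = -48*(-2) = 96)
Y(P, r) = 4*√6 (Y(P, r) = √(96 + 0) = √96 = 4*√6)
a(R, d) = -2*√6
(a(-16, -5) + (479 - 272))²/(-2860407) = (-2*√6 + (479 - 272))²/(-2860407) = (-2*√6 + 207)²*(-1/2860407) = (207 - 2*√6)²*(-1/2860407) = -(207 - 2*√6)²/2860407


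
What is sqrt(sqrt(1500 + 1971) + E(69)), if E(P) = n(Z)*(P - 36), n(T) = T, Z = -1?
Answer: sqrt(-33 + sqrt(3471)) ≈ 5.0907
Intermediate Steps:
E(P) = 36 - P (E(P) = -(P - 36) = -(-36 + P) = 36 - P)
sqrt(sqrt(1500 + 1971) + E(69)) = sqrt(sqrt(1500 + 1971) + (36 - 1*69)) = sqrt(sqrt(3471) + (36 - 69)) = sqrt(sqrt(3471) - 33) = sqrt(-33 + sqrt(3471))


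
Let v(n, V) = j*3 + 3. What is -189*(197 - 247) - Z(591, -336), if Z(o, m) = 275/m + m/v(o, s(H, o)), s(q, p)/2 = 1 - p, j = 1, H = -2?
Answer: 3194291/336 ≈ 9506.8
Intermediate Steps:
s(q, p) = 2 - 2*p (s(q, p) = 2*(1 - p) = 2 - 2*p)
v(n, V) = 6 (v(n, V) = 1*3 + 3 = 3 + 3 = 6)
Z(o, m) = 275/m + m/6
-189*(197 - 247) - Z(591, -336) = -189*(197 - 247) - (275/(-336) + (1/6)*(-336)) = -189*(-50) - (275*(-1/336) - 56) = 9450 - (-275/336 - 56) = 9450 - 1*(-19091/336) = 9450 + 19091/336 = 3194291/336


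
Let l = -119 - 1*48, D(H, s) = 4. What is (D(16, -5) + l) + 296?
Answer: 133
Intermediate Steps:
l = -167 (l = -119 - 48 = -167)
(D(16, -5) + l) + 296 = (4 - 167) + 296 = -163 + 296 = 133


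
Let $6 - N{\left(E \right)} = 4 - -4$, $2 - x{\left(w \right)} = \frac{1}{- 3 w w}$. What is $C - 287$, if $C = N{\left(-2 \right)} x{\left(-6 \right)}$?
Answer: $- \frac{15715}{54} \approx -291.02$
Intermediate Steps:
$x{\left(w \right)} = 2 + \frac{1}{3 w^{2}}$ ($x{\left(w \right)} = 2 - \frac{1}{- 3 w w} = 2 - \frac{1}{\left(-3\right) w^{2}} = 2 - - \frac{1}{3 w^{2}} = 2 + \frac{1}{3 w^{2}}$)
$N{\left(E \right)} = -2$ ($N{\left(E \right)} = 6 - \left(4 - -4\right) = 6 - \left(4 + 4\right) = 6 - 8 = -2$)
$C = - \frac{217}{54}$ ($C = - 2 \left(2 + \frac{1}{3 \cdot 36}\right) = - 2 \left(2 + \frac{1}{3} \cdot \frac{1}{36}\right) = - 2 \left(2 + \frac{1}{108}\right) = \left(-2\right) \frac{217}{108} = - \frac{217}{54} \approx -4.0185$)
$C - 287 = - \frac{217}{54} - 287 = - \frac{15715}{54}$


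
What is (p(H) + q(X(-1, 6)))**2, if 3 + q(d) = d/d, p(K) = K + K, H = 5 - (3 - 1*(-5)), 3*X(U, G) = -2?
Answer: 64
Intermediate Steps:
X(U, G) = -2/3 (X(U, G) = (1/3)*(-2) = -2/3)
H = -3 (H = 5 - (3 + 5) = 5 - 1*8 = 5 - 8 = -3)
p(K) = 2*K
q(d) = -2 (q(d) = -3 + d/d = -3 + 1 = -2)
(p(H) + q(X(-1, 6)))**2 = (2*(-3) - 2)**2 = (-6 - 2)**2 = (-8)**2 = 64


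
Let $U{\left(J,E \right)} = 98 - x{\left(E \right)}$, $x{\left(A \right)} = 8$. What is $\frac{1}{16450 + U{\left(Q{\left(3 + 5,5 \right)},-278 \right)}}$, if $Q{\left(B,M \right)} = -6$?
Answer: $\frac{1}{16540} \approx 6.0459 \cdot 10^{-5}$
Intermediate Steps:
$U{\left(J,E \right)} = 90$ ($U{\left(J,E \right)} = 98 - 8 = 90$)
$\frac{1}{16450 + U{\left(Q{\left(3 + 5,5 \right)},-278 \right)}} = \frac{1}{16450 + 90} = \frac{1}{16540}$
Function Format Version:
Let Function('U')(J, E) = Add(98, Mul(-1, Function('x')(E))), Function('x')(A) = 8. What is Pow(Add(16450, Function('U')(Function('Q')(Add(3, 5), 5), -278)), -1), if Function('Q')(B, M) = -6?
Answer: Rational(1, 16540) ≈ 6.0459e-5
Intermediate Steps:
Function('U')(J, E) = 90 (Function('U')(J, E) = Add(98, Mul(-1, 8)) = Add(98, -8) = 90)
Pow(Add(16450, Function('U')(Function('Q')(Add(3, 5), 5), -278)), -1) = Pow(Add(16450, 90), -1) = Pow(16540, -1) = Rational(1, 16540)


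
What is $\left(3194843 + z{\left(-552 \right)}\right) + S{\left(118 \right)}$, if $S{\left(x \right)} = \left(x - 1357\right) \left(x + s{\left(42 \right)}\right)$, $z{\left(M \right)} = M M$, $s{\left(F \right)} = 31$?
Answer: $3314936$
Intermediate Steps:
$z{\left(M \right)} = M^{2}$
$S{\left(x \right)} = \left(-1357 + x\right) \left(31 + x\right)$ ($S{\left(x \right)} = \left(x - 1357\right) \left(x + 31\right) = \left(-1357 + x\right) \left(31 + x\right)$)
$\left(3194843 + z{\left(-552 \right)}\right) + S{\left(118 \right)} = \left(3194843 + \left(-552\right)^{2}\right) - \left(198535 - 13924\right) = \left(3194843 + 304704\right) - 184611 = 3499547 - 184611 = 3314936$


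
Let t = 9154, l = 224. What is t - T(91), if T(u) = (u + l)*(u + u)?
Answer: -48176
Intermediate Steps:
T(u) = 2*u*(224 + u) (T(u) = (u + 224)*(u + u) = (224 + u)*(2*u) = 2*u*(224 + u))
t - T(91) = 9154 - 2*91*(224 + 91) = 9154 - 2*91*315 = 9154 - 1*57330 = 9154 - 57330 = -48176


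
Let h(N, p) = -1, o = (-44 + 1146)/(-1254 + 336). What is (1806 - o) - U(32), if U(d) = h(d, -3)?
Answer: 829964/459 ≈ 1808.2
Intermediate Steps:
o = -551/459 (o = 1102/(-918) = 1102*(-1/918) = -551/459 ≈ -1.2004)
U(d) = -1
(1806 - o) - U(32) = (1806 - 1*(-551/459)) - 1*(-1) = (1806 + 551/459) + 1 = 829505/459 + 1 = 829964/459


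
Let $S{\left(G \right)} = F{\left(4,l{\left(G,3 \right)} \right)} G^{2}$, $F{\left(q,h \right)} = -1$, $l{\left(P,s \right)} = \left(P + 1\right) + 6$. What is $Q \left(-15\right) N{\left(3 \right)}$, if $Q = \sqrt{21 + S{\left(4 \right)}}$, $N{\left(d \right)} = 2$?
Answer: $- 30 \sqrt{5} \approx -67.082$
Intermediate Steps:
$l{\left(P,s \right)} = 7 + P$ ($l{\left(P,s \right)} = \left(1 + P\right) + 6 = 7 + P$)
$S{\left(G \right)} = - G^{2}$
$Q = \sqrt{5}$ ($Q = \sqrt{21 - 4^{2}} = \sqrt{21 - 16} = \sqrt{5} \approx 2.2361$)
$Q \left(-15\right) N{\left(3 \right)} = \sqrt{5} \left(-15\right) 2 = - 15 \sqrt{5} \cdot 2 = - 30 \sqrt{5}$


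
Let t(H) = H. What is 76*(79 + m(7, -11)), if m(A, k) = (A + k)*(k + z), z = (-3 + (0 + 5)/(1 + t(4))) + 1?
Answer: 9652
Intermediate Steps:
z = -1 (z = (-3 + (0 + 5)/(1 + 4)) + 1 = (-3 + 5/5) + 1 = (-3 + 5*(1/5)) + 1 = (-3 + 1) + 1 = -2 + 1 = -1)
m(A, k) = (-1 + k)*(A + k) (m(A, k) = (A + k)*(k - 1) = (A + k)*(-1 + k) = (-1 + k)*(A + k))
76*(79 + m(7, -11)) = 76*(79 + ((-11)**2 - 1*7 - 1*(-11) + 7*(-11))) = 76*(79 + (121 - 7 + 11 - 77)) = 76*(79 + 48) = 76*127 = 9652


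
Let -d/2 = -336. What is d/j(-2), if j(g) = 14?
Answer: 48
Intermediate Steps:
d = 672 (d = -2*(-336) = 672)
d/j(-2) = 672/14 = 672*(1/14) = 48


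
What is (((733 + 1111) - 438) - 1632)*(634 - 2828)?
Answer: 495844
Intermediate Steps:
(((733 + 1111) - 438) - 1632)*(634 - 2828) = ((1844 - 438) - 1632)*(-2194) = (1406 - 1632)*(-2194) = -226*(-2194) = 495844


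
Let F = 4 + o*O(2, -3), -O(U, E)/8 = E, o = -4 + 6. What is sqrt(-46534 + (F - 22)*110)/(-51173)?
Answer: -I*sqrt(43234)/51173 ≈ -0.0040632*I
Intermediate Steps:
o = 2
O(U, E) = -8*E
F = 52 (F = 4 + 2*(-8*(-3)) = 4 + 2*24 = 4 + 48 = 52)
sqrt(-46534 + (F - 22)*110)/(-51173) = sqrt(-46534 + (52 - 22)*110)/(-51173) = sqrt(-46534 + 30*110)*(-1/51173) = sqrt(-46534 + 3300)*(-1/51173) = sqrt(-43234)*(-1/51173) = (I*sqrt(43234))*(-1/51173) = -I*sqrt(43234)/51173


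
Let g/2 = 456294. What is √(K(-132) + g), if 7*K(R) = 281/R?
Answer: √194786368161/462 ≈ 955.29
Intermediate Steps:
g = 912588 (g = 2*456294 = 912588)
K(R) = 281/(7*R) (K(R) = (281/R)/7 = 281/(7*R))
√(K(-132) + g) = √((281/7)/(-132) + 912588) = √((281/7)*(-1/132) + 912588) = √(-281/924 + 912588) = √(843231031/924) = √194786368161/462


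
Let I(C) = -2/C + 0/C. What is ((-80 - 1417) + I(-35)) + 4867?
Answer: 117952/35 ≈ 3370.1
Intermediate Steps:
I(C) = -2/C (I(C) = -2/C + 0 = -2/C)
((-80 - 1417) + I(-35)) + 4867 = ((-80 - 1417) - 2/(-35)) + 4867 = (-1497 - 2*(-1/35)) + 4867 = (-1497 + 2/35) + 4867 = -52393/35 + 4867 = 117952/35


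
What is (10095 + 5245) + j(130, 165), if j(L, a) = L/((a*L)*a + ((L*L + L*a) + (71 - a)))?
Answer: 27439471085/1788753 ≈ 15340.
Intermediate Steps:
j(L, a) = L/(71 + L² - a + L*a + L*a²) (j(L, a) = L/((L*a)*a + ((L² + L*a) + (71 - a))) = L/(L*a² + (71 + L² - a + L*a)) = L/(71 + L² - a + L*a + L*a²))
(10095 + 5245) + j(130, 165) = (10095 + 5245) + 130/(71 + 130² - 1*165 + 130*165 + 130*165²) = 15340 + 130/(71 + 16900 - 165 + 21450 + 130*27225) = 15340 + 130/(71 + 16900 - 165 + 21450 + 3539250) = 15340 + 130/3577506 = 15340 + 130*(1/3577506) = 15340 + 65/1788753 = 27439471085/1788753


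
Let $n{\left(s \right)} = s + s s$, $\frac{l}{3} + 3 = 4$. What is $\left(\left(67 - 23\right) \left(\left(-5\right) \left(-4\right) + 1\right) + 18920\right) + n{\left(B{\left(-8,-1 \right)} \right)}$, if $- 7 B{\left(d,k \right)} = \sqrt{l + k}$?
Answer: $\frac{972358}{49} - \frac{\sqrt{2}}{7} \approx 19844.0$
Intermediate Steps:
$l = 3$ ($l = -9 + 3 \cdot 4 = -9 + 12 = 3$)
$B{\left(d,k \right)} = - \frac{\sqrt{3 + k}}{7}$
$n{\left(s \right)} = s + s^{2}$
$\left(\left(67 - 23\right) \left(\left(-5\right) \left(-4\right) + 1\right) + 18920\right) + n{\left(B{\left(-8,-1 \right)} \right)} = \left(\left(67 - 23\right) \left(\left(-5\right) \left(-4\right) + 1\right) + 18920\right) + - \frac{\sqrt{3 - 1}}{7} \left(1 - \frac{\sqrt{3 - 1}}{7}\right) = \left(44 \left(20 + 1\right) + 18920\right) + - \frac{\sqrt{2}}{7} \left(1 - \frac{\sqrt{2}}{7}\right) = \left(44 \cdot 21 + 18920\right) - \frac{\sqrt{2} \left(1 - \frac{\sqrt{2}}{7}\right)}{7} = \left(924 + 18920\right) - \frac{\sqrt{2} \left(1 - \frac{\sqrt{2}}{7}\right)}{7} = 19844 - \frac{\sqrt{2} \left(1 - \frac{\sqrt{2}}{7}\right)}{7}$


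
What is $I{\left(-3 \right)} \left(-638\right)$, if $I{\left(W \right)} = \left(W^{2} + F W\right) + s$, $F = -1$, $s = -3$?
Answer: $-5742$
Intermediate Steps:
$I{\left(W \right)} = -3 + W^{2} - W$ ($I{\left(W \right)} = \left(W^{2} - W\right) - 3 = -3 + W^{2} - W$)
$I{\left(-3 \right)} \left(-638\right) = \left(-3 + \left(-3\right)^{2} - -3\right) \left(-638\right) = \left(-3 + 9 + 3\right) \left(-638\right) = 9 \left(-638\right) = -5742$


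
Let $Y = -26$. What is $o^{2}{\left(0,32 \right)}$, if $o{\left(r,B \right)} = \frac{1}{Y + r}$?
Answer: $\frac{1}{676} \approx 0.0014793$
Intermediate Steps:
$o{\left(r,B \right)} = \frac{1}{-26 + r}$
$o^{2}{\left(0,32 \right)} = \left(\frac{1}{-26 + 0}\right)^{2} = \left(\frac{1}{-26}\right)^{2} = \left(- \frac{1}{26}\right)^{2} = \frac{1}{676}$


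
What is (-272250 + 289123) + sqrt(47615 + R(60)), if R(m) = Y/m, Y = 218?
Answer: 16873 + sqrt(42856770)/30 ≈ 17091.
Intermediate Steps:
R(m) = 218/m
(-272250 + 289123) + sqrt(47615 + R(60)) = (-272250 + 289123) + sqrt(47615 + 218/60) = 16873 + sqrt(47615 + 218*(1/60)) = 16873 + sqrt(47615 + 109/30) = 16873 + sqrt(1428559/30) = 16873 + sqrt(42856770)/30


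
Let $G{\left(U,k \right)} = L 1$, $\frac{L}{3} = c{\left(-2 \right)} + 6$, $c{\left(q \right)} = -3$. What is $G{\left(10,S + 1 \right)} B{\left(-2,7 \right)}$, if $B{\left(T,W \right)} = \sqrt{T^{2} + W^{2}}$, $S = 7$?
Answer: $9 \sqrt{53} \approx 65.521$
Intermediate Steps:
$L = 9$ ($L = 3 \left(-3 + 6\right) = 3 \cdot 3 = 9$)
$G{\left(U,k \right)} = 9$ ($G{\left(U,k \right)} = 9 \cdot 1 = 9$)
$G{\left(10,S + 1 \right)} B{\left(-2,7 \right)} = 9 \sqrt{\left(-2\right)^{2} + 7^{2}} = 9 \sqrt{4 + 49} = 9 \sqrt{53}$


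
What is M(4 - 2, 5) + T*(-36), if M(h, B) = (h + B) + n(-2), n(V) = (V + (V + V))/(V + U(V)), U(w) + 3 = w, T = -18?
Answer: 4591/7 ≈ 655.86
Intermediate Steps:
U(w) = -3 + w
n(V) = 3*V/(-3 + 2*V) (n(V) = (V + (V + V))/(V + (-3 + V)) = (V + 2*V)/(-3 + 2*V) = (3*V)/(-3 + 2*V) = 3*V/(-3 + 2*V))
M(h, B) = 6/7 + B + h (M(h, B) = (h + B) + 3*(-2)/(-3 + 2*(-2)) = (B + h) + 3*(-2)/(-3 - 4) = (B + h) + 3*(-2)/(-7) = (B + h) + 3*(-2)*(-1/7) = (B + h) + 6/7 = 6/7 + B + h)
M(4 - 2, 5) + T*(-36) = (6/7 + 5 + (4 - 2)) - 18*(-36) = (6/7 + 5 + 2) + 648 = 55/7 + 648 = 4591/7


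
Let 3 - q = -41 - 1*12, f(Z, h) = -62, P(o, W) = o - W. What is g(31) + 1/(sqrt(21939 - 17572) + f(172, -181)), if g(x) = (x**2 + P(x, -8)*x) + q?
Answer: 1164260/523 + sqrt(4367)/523 ≈ 2226.2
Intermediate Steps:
q = 56 (q = 3 - (-41 - 1*12) = 3 - (-41 - 12) = 3 - 1*(-53) = 3 + 53 = 56)
g(x) = 56 + x**2 + x*(8 + x) (g(x) = (x**2 + (x - 1*(-8))*x) + 56 = (x**2 + (x + 8)*x) + 56 = (x**2 + (8 + x)*x) + 56 = (x**2 + x*(8 + x)) + 56 = 56 + x**2 + x*(8 + x))
g(31) + 1/(sqrt(21939 - 17572) + f(172, -181)) = (56 + 31**2 + 31*(8 + 31)) + 1/(sqrt(21939 - 17572) - 62) = (56 + 961 + 31*39) + 1/(sqrt(4367) - 62) = (56 + 961 + 1209) + 1/(-62 + sqrt(4367)) = 2226 + 1/(-62 + sqrt(4367))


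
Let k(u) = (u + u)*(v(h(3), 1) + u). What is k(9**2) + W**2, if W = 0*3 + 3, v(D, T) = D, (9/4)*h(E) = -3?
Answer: 12915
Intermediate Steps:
h(E) = -4/3 (h(E) = (4/9)*(-3) = -4/3)
W = 3 (W = 0 + 3 = 3)
k(u) = 2*u*(-4/3 + u) (k(u) = (u + u)*(-4/3 + u) = (2*u)*(-4/3 + u) = 2*u*(-4/3 + u))
k(9**2) + W**2 = (2/3)*9**2*(-4 + 3*9**2) + 3**2 = (2/3)*81*(-4 + 3*81) + 9 = (2/3)*81*(-4 + 243) + 9 = (2/3)*81*239 + 9 = 12906 + 9 = 12915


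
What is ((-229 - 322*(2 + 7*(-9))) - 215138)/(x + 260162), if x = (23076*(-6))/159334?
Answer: -15592823575/20726256826 ≈ -0.75232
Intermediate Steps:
x = -69228/79667 (x = -138456*1/159334 = -69228/79667 ≈ -0.86897)
((-229 - 322*(2 + 7*(-9))) - 215138)/(x + 260162) = ((-229 - 322*(2 + 7*(-9))) - 215138)/(-69228/79667 + 260162) = ((-229 - 322*(2 - 63)) - 215138)/(20726256826/79667) = ((-229 - 322*(-61)) - 215138)*(79667/20726256826) = ((-229 + 19642) - 215138)*(79667/20726256826) = (19413 - 215138)*(79667/20726256826) = -195725*79667/20726256826 = -15592823575/20726256826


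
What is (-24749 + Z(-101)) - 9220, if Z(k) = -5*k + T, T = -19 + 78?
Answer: -33405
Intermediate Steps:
T = 59
Z(k) = 59 - 5*k (Z(k) = -5*k + 59 = 59 - 5*k)
(-24749 + Z(-101)) - 9220 = (-24749 + (59 - 5*(-101))) - 9220 = (-24749 + (59 + 505)) - 9220 = (-24749 + 564) - 9220 = -24185 - 9220 = -33405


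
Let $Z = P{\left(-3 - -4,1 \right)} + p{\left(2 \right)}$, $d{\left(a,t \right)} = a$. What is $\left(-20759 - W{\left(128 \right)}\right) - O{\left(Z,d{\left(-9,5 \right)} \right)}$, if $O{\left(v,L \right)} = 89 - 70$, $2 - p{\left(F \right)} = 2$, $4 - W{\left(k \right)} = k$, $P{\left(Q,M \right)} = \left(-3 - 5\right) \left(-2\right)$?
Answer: $-20654$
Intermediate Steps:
$P{\left(Q,M \right)} = 16$ ($P{\left(Q,M \right)} = \left(-8\right) \left(-2\right) = 16$)
$W{\left(k \right)} = 4 - k$
$p{\left(F \right)} = 0$ ($p{\left(F \right)} = 2 - 2 = 0$)
$Z = 16$ ($Z = 16 + 0 = 16$)
$O{\left(v,L \right)} = 19$
$\left(-20759 - W{\left(128 \right)}\right) - O{\left(Z,d{\left(-9,5 \right)} \right)} = \left(-20759 - \left(4 - 128\right)\right) - 19 = \left(-20759 - -124\right) - 19 = \left(-20759 + 124\right) - 19 = -20635 - 19 = -20654$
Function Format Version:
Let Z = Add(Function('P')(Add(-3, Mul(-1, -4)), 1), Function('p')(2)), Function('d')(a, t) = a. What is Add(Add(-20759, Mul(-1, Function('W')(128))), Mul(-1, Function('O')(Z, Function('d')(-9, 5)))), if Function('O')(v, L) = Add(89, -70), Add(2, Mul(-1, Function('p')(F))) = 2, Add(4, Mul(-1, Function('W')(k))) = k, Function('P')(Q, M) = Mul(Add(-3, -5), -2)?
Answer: -20654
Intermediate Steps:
Function('P')(Q, M) = 16 (Function('P')(Q, M) = Mul(-8, -2) = 16)
Function('W')(k) = Add(4, Mul(-1, k))
Function('p')(F) = 0 (Function('p')(F) = Add(2, Mul(-1, 2)) = Add(2, -2) = 0)
Z = 16 (Z = Add(16, 0) = 16)
Function('O')(v, L) = 19
Add(Add(-20759, Mul(-1, Function('W')(128))), Mul(-1, Function('O')(Z, Function('d')(-9, 5)))) = Add(Add(-20759, Mul(-1, Add(4, Mul(-1, 128)))), Mul(-1, 19)) = Add(Add(-20759, Mul(-1, Add(4, -128))), -19) = Add(Add(-20759, Mul(-1, -124)), -19) = Add(Add(-20759, 124), -19) = Add(-20635, -19) = -20654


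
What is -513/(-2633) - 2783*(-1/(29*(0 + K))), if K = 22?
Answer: 695903/152714 ≈ 4.5569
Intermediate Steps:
-513/(-2633) - 2783*(-1/(29*(0 + K))) = -513/(-2633) - 2783*(-1/(29*(0 + 22))) = -513*(-1/2633) - 2783/((-29*22)) = 513/2633 - 2783/(-638) = 513/2633 - 2783*(-1/638) = 513/2633 + 253/58 = 695903/152714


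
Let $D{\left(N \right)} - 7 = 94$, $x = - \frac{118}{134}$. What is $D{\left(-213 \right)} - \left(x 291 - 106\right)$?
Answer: $\frac{31038}{67} \approx 463.25$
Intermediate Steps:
$x = - \frac{59}{67}$ ($x = \left(-118\right) \frac{1}{134} = - \frac{59}{67} \approx -0.8806$)
$D{\left(N \right)} = 101$ ($D{\left(N \right)} = 7 + 94 = 101$)
$D{\left(-213 \right)} - \left(x 291 - 106\right) = 101 - \left(\left(- \frac{59}{67}\right) 291 - 106\right) = 101 - \left(- \frac{17169}{67} - 106\right) = 101 - - \frac{24271}{67} = 101 + \frac{24271}{67} = \frac{31038}{67}$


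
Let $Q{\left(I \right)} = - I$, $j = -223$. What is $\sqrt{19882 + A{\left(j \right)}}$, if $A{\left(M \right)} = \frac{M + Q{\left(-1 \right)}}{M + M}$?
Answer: $\frac{\sqrt{988736731}}{223} \approx 141.01$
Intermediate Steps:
$A{\left(M \right)} = \frac{1 + M}{2 M}$ ($A{\left(M \right)} = \frac{M - -1}{M + M} = \frac{M + 1}{2 M} = \left(1 + M\right) \frac{1}{2 M} = \frac{1 + M}{2 M}$)
$\sqrt{19882 + A{\left(j \right)}} = \sqrt{19882 + \frac{1 - 223}{2 \left(-223\right)}} = \sqrt{19882 + \frac{1}{2} \left(- \frac{1}{223}\right) \left(-222\right)} = \sqrt{19882 + \frac{111}{223}} = \sqrt{\frac{4433797}{223}} = \frac{\sqrt{988736731}}{223}$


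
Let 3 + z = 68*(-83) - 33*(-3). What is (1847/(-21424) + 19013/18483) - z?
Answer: 2197269082427/395979792 ≈ 5548.9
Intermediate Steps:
z = -5548 (z = -3 + (68*(-83) - 33*(-3)) = -3 + (-5644 + 99) = -3 - 5545 = -5548)
(1847/(-21424) + 19013/18483) - z = (1847/(-21424) + 19013/18483) - 1*(-5548) = (1847*(-1/21424) + 19013*(1/18483)) + 5548 = (-1847/21424 + 19013/18483) + 5548 = 373196411/395979792 + 5548 = 2197269082427/395979792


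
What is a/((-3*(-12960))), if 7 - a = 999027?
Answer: -49951/1944 ≈ -25.695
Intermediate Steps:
a = -999020 (a = 7 - 1*999027 = 7 - 999027 = -999020)
a/((-3*(-12960))) = -999020/((-3*(-12960))) = -999020/38880 = -999020*1/38880 = -49951/1944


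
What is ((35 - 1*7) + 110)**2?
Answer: 19044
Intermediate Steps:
((35 - 1*7) + 110)**2 = ((35 - 7) + 110)**2 = (28 + 110)**2 = 138**2 = 19044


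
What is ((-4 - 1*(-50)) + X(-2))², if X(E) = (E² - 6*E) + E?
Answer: 3600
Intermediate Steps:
X(E) = E² - 5*E
((-4 - 1*(-50)) + X(-2))² = ((-4 - 1*(-50)) - 2*(-5 - 2))² = ((-4 + 50) - 2*(-7))² = (46 + 14)² = 60² = 3600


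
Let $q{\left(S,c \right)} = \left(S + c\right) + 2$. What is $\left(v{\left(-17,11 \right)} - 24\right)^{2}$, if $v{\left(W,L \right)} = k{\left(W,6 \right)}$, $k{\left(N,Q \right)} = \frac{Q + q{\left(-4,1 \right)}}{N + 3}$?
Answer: $\frac{116281}{196} \approx 593.27$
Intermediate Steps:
$q{\left(S,c \right)} = 2 + S + c$
$k{\left(N,Q \right)} = \frac{-1 + Q}{3 + N}$ ($k{\left(N,Q \right)} = \frac{Q + \left(2 - 4 + 1\right)}{N + 3} = \frac{Q - 1}{3 + N} = \frac{-1 + Q}{3 + N}$)
$v{\left(W,L \right)} = \frac{5}{3 + W}$ ($v{\left(W,L \right)} = \frac{-1 + 6}{3 + W} = \frac{1}{3 + W} 5 = \frac{5}{3 + W}$)
$\left(v{\left(-17,11 \right)} - 24\right)^{2} = \left(\frac{5}{3 - 17} - 24\right)^{2} = \left(\frac{5}{-14} - 24\right)^{2} = \left(5 \left(- \frac{1}{14}\right) - 24\right)^{2} = \left(- \frac{5}{14} - 24\right)^{2} = \left(- \frac{341}{14}\right)^{2} = \frac{116281}{196}$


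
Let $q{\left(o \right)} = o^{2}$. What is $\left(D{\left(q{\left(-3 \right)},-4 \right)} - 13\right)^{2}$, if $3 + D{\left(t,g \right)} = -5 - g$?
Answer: $289$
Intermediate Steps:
$D{\left(t,g \right)} = -8 - g$ ($D{\left(t,g \right)} = -3 - \left(5 + g\right) = -8 - g$)
$\left(D{\left(q{\left(-3 \right)},-4 \right)} - 13\right)^{2} = \left(\left(-8 - -4\right) - 13\right)^{2} = \left(\left(-8 + 4\right) - 13\right)^{2} = \left(-4 - 13\right)^{2} = \left(-17\right)^{2} = 289$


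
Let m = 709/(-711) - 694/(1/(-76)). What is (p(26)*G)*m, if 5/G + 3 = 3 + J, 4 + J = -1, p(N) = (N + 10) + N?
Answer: -2325017050/711 ≈ -3.2701e+6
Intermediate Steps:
p(N) = 10 + 2*N (p(N) = (10 + N) + N = 10 + 2*N)
J = -5 (J = -4 - 1 = -5)
G = -1 (G = 5/(-3 + (3 - 5)) = 5/(-3 - 2) = 5/(-5) = 5*(-1/5) = -1)
m = 37500275/711 (m = 709*(-1/711) - 694/(-1/76) = -709/711 - 694*(-76) = -709/711 + 52744 = 37500275/711 ≈ 52743.)
(p(26)*G)*m = ((10 + 2*26)*(-1))*(37500275/711) = ((10 + 52)*(-1))*(37500275/711) = (62*(-1))*(37500275/711) = -62*37500275/711 = -2325017050/711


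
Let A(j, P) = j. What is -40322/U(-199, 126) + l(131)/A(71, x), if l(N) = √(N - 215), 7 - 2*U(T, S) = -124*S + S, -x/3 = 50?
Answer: -80644/15505 + 2*I*√21/71 ≈ -5.2012 + 0.12909*I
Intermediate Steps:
x = -150 (x = -3*50 = -150)
U(T, S) = 7/2 + 123*S/2 (U(T, S) = 7/2 - (-124*S + S)/2 = 7/2 - (-123)*S/2 = 7/2 + 123*S/2)
l(N) = √(-215 + N)
-40322/U(-199, 126) + l(131)/A(71, x) = -40322/(7/2 + (123/2)*126) + √(-215 + 131)/71 = -40322/(7/2 + 7749) + √(-84)*(1/71) = -40322/15505/2 + (2*I*√21)*(1/71) = -40322*2/15505 + 2*I*√21/71 = -80644/15505 + 2*I*√21/71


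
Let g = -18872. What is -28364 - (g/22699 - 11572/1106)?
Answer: -355898670478/12552547 ≈ -28353.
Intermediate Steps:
-28364 - (g/22699 - 11572/1106) = -28364 - (-18872/22699 - 11572/1106) = -28364 - (-18872*1/22699 - 11572*1/1106) = -28364 - (-18872/22699 - 5786/553) = -28364 - 1*(-141772630/12552547) = -28364 + 141772630/12552547 = -355898670478/12552547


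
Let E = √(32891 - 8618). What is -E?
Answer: -3*√2697 ≈ -155.80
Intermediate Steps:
E = 3*√2697 (E = √24273 = 3*√2697 ≈ 155.80)
-E = -3*√2697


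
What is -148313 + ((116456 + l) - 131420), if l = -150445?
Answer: -313722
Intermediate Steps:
-148313 + ((116456 + l) - 131420) = -148313 + ((116456 - 150445) - 131420) = -148313 + (-33989 - 131420) = -148313 - 165409 = -313722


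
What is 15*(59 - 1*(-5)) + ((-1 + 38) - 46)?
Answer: 951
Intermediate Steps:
15*(59 - 1*(-5)) + ((-1 + 38) - 46) = 15*(59 + 5) + (37 - 46) = 15*64 - 9 = 960 - 9 = 951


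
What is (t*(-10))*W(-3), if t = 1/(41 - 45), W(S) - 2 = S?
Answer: -5/2 ≈ -2.5000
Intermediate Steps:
W(S) = 2 + S
t = -¼ (t = 1/(-4) = -¼ ≈ -0.25000)
(t*(-10))*W(-3) = (-¼*(-10))*(2 - 3) = (5/2)*(-1) = -5/2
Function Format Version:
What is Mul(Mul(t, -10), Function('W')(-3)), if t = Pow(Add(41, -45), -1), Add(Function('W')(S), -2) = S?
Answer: Rational(-5, 2) ≈ -2.5000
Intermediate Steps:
Function('W')(S) = Add(2, S)
t = Rational(-1, 4) (t = Pow(-4, -1) = Rational(-1, 4) ≈ -0.25000)
Mul(Mul(t, -10), Function('W')(-3)) = Mul(Mul(Rational(-1, 4), -10), Add(2, -3)) = Mul(Rational(5, 2), -1) = Rational(-5, 2)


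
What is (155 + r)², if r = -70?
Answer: 7225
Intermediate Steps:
(155 + r)² = (155 - 70)² = 85² = 7225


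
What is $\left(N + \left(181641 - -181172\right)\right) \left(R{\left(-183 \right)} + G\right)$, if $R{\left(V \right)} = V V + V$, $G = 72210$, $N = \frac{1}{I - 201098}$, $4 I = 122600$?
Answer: $\frac{543765716710839}{14204} \approx 3.8283 \cdot 10^{10}$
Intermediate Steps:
$I = 30650$ ($I = \frac{1}{4} \cdot 122600 = 30650$)
$N = - \frac{1}{170448}$ ($N = \frac{1}{30650 - 201098} = \frac{1}{-170448} = - \frac{1}{170448} \approx -5.8669 \cdot 10^{-6}$)
$R{\left(V \right)} = V + V^{2}$ ($R{\left(V \right)} = V^{2} + V = V + V^{2}$)
$\left(N + \left(181641 - -181172\right)\right) \left(R{\left(-183 \right)} + G\right) = \left(- \frac{1}{170448} + \left(181641 - -181172\right)\right) \left(- 183 \left(1 - 183\right) + 72210\right) = \left(- \frac{1}{170448} + \left(181641 + 181172\right)\right) \left(\left(-183\right) \left(-182\right) + 72210\right) = \left(- \frac{1}{170448} + 362813\right) \left(33306 + 72210\right) = \frac{61840750223}{170448} \cdot 105516 = \frac{543765716710839}{14204}$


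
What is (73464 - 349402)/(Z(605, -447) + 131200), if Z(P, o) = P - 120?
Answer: -275938/131685 ≈ -2.0954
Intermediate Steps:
Z(P, o) = -120 + P
(73464 - 349402)/(Z(605, -447) + 131200) = (73464 - 349402)/((-120 + 605) + 131200) = -275938/(485 + 131200) = -275938/131685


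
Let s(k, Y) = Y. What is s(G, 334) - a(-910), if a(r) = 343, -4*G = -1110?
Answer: -9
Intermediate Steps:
G = 555/2 (G = -¼*(-1110) = 555/2 ≈ 277.50)
s(G, 334) - a(-910) = 334 - 1*343 = 334 - 343 = -9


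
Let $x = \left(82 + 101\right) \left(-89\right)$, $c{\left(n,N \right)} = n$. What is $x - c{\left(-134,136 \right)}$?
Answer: $-16153$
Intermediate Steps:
$x = -16287$ ($x = 183 \left(-89\right) = -16287$)
$x - c{\left(-134,136 \right)} = -16287 - -134 = -16287 + 134 = -16153$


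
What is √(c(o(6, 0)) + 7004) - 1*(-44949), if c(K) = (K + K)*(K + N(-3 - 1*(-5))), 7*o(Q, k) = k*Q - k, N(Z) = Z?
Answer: 44949 + 2*√1751 ≈ 45033.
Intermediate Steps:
o(Q, k) = -k/7 + Q*k/7 (o(Q, k) = (k*Q - k)/7 = (Q*k - k)/7 = (-k + Q*k)/7 = -k/7 + Q*k/7)
c(K) = 2*K*(2 + K) (c(K) = (K + K)*(K + (-3 - 1*(-5))) = (2*K)*(K + (-3 + 5)) = (2*K)*(K + 2) = (2*K)*(2 + K) = 2*K*(2 + K))
√(c(o(6, 0)) + 7004) - 1*(-44949) = √(2*((⅐)*0*(-1 + 6))*(2 + (⅐)*0*(-1 + 6)) + 7004) - 1*(-44949) = √(2*((⅐)*0*5)*(2 + (⅐)*0*5) + 7004) + 44949 = √(2*0*(2 + 0) + 7004) + 44949 = √(2*0*2 + 7004) + 44949 = √(0 + 7004) + 44949 = √7004 + 44949 = 2*√1751 + 44949 = 44949 + 2*√1751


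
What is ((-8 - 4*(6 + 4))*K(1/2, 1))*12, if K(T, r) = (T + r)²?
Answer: -1296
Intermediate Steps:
((-8 - 4*(6 + 4))*K(1/2, 1))*12 = ((-8 - 4*(6 + 4))*(1/2 + 1)²)*12 = ((-8 - 4*10)*(½ + 1)²)*12 = ((-8 - 40)*(3/2)²)*12 = -48*9/4*12 = -108*12 = -1296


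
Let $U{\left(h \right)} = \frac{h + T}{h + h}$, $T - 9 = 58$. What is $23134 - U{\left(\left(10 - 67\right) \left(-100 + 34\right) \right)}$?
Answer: $\frac{174056387}{7524} \approx 23134.0$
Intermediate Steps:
$T = 67$ ($T = 9 + 58 = 67$)
$U{\left(h \right)} = \frac{67 + h}{2 h}$ ($U{\left(h \right)} = \frac{h + 67}{h + h} = \frac{67 + h}{2 h}$)
$23134 - U{\left(\left(10 - 67\right) \left(-100 + 34\right) \right)} = 23134 - \frac{67 + \left(10 - 67\right) \left(-100 + 34\right)}{2 \left(10 - 67\right) \left(-100 + 34\right)} = 23134 - \frac{67 - -3762}{2 \left(\left(-57\right) \left(-66\right)\right)} = 23134 - \frac{67 + 3762}{2 \cdot 3762} = 23134 - \frac{1}{2} \cdot \frac{1}{3762} \cdot 3829 = 23134 - \frac{3829}{7524} = \frac{174056387}{7524}$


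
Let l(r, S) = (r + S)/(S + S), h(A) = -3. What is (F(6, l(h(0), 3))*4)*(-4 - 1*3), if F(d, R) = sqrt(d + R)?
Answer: -28*sqrt(6) ≈ -68.586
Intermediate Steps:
l(r, S) = (S + r)/(2*S) (l(r, S) = (S + r)/((2*S)) = (S + r)*(1/(2*S)) = (S + r)/(2*S))
F(d, R) = sqrt(R + d)
(F(6, l(h(0), 3))*4)*(-4 - 1*3) = (sqrt((1/2)*(3 - 3)/3 + 6)*4)*(-4 - 1*3) = (sqrt((1/2)*(1/3)*0 + 6)*4)*(-4 - 3) = (sqrt(0 + 6)*4)*(-7) = (sqrt(6)*4)*(-7) = (4*sqrt(6))*(-7) = -28*sqrt(6)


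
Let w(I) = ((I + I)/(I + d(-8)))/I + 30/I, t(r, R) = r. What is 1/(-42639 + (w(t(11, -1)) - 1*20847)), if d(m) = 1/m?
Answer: -957/60753316 ≈ -1.5752e-5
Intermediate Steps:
w(I) = 2/(-⅛ + I) + 30/I (w(I) = ((I + I)/(I + 1/(-8)))/I + 30/I = ((2*I)/(I - ⅛))/I + 30/I = ((2*I)/(-⅛ + I))/I + 30/I = (2*I/(-⅛ + I))/I + 30/I = 2/(-⅛ + I) + 30/I)
1/(-42639 + (w(t(11, -1)) - 1*20847)) = 1/(-42639 + (2*(-15 + 128*11)/(11*(-1 + 8*11)) - 1*20847)) = 1/(-42639 + (2*(1/11)*(-15 + 1408)/(-1 + 88) - 20847)) = 1/(-42639 + (2*(1/11)*1393/87 - 20847)) = 1/(-42639 + (2*(1/11)*(1/87)*1393 - 20847)) = 1/(-42639 + (2786/957 - 20847)) = 1/(-42639 - 19947793/957) = 1/(-60753316/957) = -957/60753316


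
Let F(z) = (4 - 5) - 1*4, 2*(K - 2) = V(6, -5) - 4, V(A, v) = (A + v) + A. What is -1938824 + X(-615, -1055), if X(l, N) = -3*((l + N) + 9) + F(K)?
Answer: -1933846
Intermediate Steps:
V(A, v) = v + 2*A
K = 7/2 (K = 2 + ((-5 + 2*6) - 4)/2 = 2 + ((-5 + 12) - 4)/2 = 2 + (7 - 4)/2 = 2 + (½)*3 = 2 + 3/2 = 7/2 ≈ 3.5000)
F(z) = -5 (F(z) = -1 - 4 = -5)
X(l, N) = -32 - 3*N - 3*l (X(l, N) = -3*((l + N) + 9) - 5 = -3*((N + l) + 9) - 5 = -3*(9 + N + l) - 5 = (-27 - 3*N - 3*l) - 5 = -32 - 3*N - 3*l)
-1938824 + X(-615, -1055) = -1938824 + (-32 - 3*(-1055) - 3*(-615)) = -1938824 + (-32 + 3165 + 1845) = -1938824 + 4978 = -1933846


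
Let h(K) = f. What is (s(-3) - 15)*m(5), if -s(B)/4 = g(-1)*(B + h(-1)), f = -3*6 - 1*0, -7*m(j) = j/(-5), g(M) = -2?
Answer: -183/7 ≈ -26.143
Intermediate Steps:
m(j) = j/35 (m(j) = -j/(7*(-5)) = -j*(-1)/(7*5) = -(-1)*j/35 = j/35)
f = -18 (f = -18 + 0 = -18)
h(K) = -18
s(B) = -144 + 8*B (s(B) = -(-8)*(B - 18) = -(-8)*(-18 + B) = -4*(36 - 2*B) = -144 + 8*B)
(s(-3) - 15)*m(5) = ((-144 + 8*(-3)) - 15)*((1/35)*5) = ((-144 - 24) - 15)*(⅐) = (-168 - 15)*(⅐) = -183*⅐ = -183/7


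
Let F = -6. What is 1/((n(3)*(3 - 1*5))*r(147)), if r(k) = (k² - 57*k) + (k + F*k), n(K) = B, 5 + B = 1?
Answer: 1/99960 ≈ 1.0004e-5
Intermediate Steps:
B = -4 (B = -5 + 1 = -4)
n(K) = -4
r(k) = k² - 62*k (r(k) = (k² - 57*k) + (k - 6*k) = (k² - 57*k) - 5*k = k² - 62*k)
1/((n(3)*(3 - 1*5))*r(147)) = 1/((-4*(3 - 1*5))*(147*(-62 + 147))) = 1/((-4*(3 - 5))*(147*85)) = 1/(-4*(-2)*12495) = 1/(8*12495) = 1/99960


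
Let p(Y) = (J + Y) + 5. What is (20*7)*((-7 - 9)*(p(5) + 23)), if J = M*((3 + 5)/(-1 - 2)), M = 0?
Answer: -73920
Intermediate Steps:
J = 0 (J = 0*((3 + 5)/(-1 - 2)) = 0*(8/(-3)) = 0*(8*(-⅓)) = 0*(-8/3) = 0)
p(Y) = 5 + Y (p(Y) = (0 + Y) + 5 = Y + 5 = 5 + Y)
(20*7)*((-7 - 9)*(p(5) + 23)) = (20*7)*((-7 - 9)*((5 + 5) + 23)) = 140*(-16*(10 + 23)) = 140*(-16*33) = 140*(-528) = -73920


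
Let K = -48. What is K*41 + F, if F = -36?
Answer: -2004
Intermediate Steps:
K*41 + F = -48*41 - 36 = -1968 - 36 = -2004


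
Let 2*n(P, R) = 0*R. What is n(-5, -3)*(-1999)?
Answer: 0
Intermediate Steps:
n(P, R) = 0 (n(P, R) = (0*R)/2 = (1/2)*0 = 0)
n(-5, -3)*(-1999) = 0*(-1999) = 0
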